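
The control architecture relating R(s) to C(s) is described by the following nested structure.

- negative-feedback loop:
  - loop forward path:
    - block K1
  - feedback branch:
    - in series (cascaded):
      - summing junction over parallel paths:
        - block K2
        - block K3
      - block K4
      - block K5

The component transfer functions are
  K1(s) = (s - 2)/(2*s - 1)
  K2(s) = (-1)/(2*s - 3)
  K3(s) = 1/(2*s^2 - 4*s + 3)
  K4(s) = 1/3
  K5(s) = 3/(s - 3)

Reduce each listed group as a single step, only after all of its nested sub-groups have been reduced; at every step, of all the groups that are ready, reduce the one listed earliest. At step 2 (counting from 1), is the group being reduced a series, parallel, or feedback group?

(1) add K2, K3 (parallel)
(2) cascade (K2+K3), K4, K5
(3) reduce the feedback loop with forward K1 and return ((K2+K3)*K4*K5)
The group at step 2 is a series group.

Answer: series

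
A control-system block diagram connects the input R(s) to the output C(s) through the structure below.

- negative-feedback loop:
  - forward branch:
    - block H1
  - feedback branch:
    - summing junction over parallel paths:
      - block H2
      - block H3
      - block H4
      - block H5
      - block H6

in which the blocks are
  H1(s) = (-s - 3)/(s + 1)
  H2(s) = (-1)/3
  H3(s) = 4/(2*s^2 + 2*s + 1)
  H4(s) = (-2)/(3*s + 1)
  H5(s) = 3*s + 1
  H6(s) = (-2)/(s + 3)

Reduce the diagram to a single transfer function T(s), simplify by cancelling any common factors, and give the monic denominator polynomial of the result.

Answer: s^4 + 11*s^3/9 + 25*s^2/54 + 14*s/27 + 5/54

Working:
(1) add H2, H3, H4, H5, H6 (parallel) = (54*s^5 + 246*s^4 + 265*s^3 + 142*s^2 + 107*s + 18)/(18*s^4 + 78*s^3 + 87*s^2 + 48*s + 9)
(2) reduce the feedback loop with forward H1 and return (H2+H3+H4+H5+H6) = (18*s^3 + 24*s^2 + 15*s + 3)/(54*s^4 + 66*s^3 + 25*s^2 + 28*s + 5)
No further cancellation is possible in the step-2 result, so that is T(s). Its denominator becomes monic after dividing by the leading coefficient 54.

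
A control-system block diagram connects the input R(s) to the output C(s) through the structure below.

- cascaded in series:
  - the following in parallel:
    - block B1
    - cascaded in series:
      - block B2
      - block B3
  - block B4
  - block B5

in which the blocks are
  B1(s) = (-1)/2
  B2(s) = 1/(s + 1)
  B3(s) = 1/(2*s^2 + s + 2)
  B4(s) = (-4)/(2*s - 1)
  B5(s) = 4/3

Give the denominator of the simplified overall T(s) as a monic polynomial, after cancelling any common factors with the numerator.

Answer: s^4 + s^3 + 3*s^2/4 + s/4 - 1/2

Working:
[1] series reduction of B2, B3 gives 1/(2*s^3 + 3*s^2 + 3*s + 2)
[2] add B1, (B2*B3) (parallel) gives (-2*s^3 - 3*s^2 - 3*s)/(4*s^3 + 6*s^2 + 6*s + 4)
[3] series reduction of (B1+(B2*B3)), B4, B5 gives (16*s^3 + 24*s^2 + 24*s)/(12*s^4 + 12*s^3 + 9*s^2 + 3*s - 6)
T(s) is the step-3 result (common factors already cancelled). Leading coefficient of the denominator: 12. Divide through by 12 for the monic polynomial.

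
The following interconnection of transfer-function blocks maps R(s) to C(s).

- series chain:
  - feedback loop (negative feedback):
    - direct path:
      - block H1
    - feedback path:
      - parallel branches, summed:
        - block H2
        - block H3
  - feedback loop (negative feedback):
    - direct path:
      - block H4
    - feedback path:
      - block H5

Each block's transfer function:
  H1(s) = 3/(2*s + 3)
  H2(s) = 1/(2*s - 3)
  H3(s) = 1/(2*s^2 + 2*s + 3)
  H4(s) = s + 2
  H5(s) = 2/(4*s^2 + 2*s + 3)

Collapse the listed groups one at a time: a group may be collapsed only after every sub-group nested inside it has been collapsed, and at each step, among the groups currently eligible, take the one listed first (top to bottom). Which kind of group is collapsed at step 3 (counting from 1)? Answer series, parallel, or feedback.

Step 1: combine H2, H3 in parallel
Step 2: close the feedback loop around H1, (H2+H3)
Step 3: reduce the feedback loop with forward H4 and return H5
Step 4: reduce the series chain [H1/(1+H1*(H2+H3))], [H4/(1+H4*H5)]
Step 3: feedback.

Final answer: feedback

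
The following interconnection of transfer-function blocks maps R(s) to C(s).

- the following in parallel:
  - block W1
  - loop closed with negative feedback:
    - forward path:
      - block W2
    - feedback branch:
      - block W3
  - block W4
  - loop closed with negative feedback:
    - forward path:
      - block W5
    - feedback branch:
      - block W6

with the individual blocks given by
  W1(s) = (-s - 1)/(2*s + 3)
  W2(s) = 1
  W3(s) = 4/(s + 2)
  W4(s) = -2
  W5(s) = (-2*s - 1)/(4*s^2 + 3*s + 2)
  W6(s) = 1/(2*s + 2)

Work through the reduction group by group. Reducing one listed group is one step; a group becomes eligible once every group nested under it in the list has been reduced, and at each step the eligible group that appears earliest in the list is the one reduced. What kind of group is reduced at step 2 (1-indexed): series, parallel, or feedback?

The answer is feedback.

Reasoning:
[1] close the feedback loop around W2, W3
[2] apply the feedback formula to W5, W6
[3] reduce the parallel group W1, [W2/(1+W2*W3)], W4, [W5/(1+W5*W6)]
The group at step 2 is a feedback group.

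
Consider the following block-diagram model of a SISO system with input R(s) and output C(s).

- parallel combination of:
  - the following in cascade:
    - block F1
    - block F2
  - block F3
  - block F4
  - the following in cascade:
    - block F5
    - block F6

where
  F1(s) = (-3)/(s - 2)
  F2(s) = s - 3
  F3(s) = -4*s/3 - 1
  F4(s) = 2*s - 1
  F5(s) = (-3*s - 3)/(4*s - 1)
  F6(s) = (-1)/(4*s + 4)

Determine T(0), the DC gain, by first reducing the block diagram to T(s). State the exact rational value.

Answer: -29/4

Working:
Step 1. cascade F1, F2: (9 - 3*s)/(s - 2)
Step 2. reduce the series chain F5, F6: 3/(16*s - 4)
Step 3. combine (F1*F2), F3, F4, (F5*F6) in parallel: (32*s^3 - 312*s^2 + 709*s - 174)/(48*s^2 - 108*s + 24)
DC gain: substitute s = 0 into T(s) from step 3: T(0) = -174/24 = -29/4.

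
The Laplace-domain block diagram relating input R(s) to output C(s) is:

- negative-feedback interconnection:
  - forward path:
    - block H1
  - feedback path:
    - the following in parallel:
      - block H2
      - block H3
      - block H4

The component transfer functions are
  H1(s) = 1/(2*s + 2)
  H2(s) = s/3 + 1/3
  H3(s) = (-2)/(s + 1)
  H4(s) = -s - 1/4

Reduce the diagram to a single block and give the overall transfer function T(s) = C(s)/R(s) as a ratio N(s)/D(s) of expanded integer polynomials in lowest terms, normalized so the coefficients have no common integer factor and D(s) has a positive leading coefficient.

[1] parallel reduction of H2, H3, H4 = (-8*s^2 - 7*s - 23)/(12*s + 12)
[2] reduce the feedback loop with forward H1 and return (H2+H3+H4), which is the overall transfer function T(s) = C(s)/R(s) in lowest terms

Hence the answer: (12*s + 12)/(16*s^2 + 41*s + 1)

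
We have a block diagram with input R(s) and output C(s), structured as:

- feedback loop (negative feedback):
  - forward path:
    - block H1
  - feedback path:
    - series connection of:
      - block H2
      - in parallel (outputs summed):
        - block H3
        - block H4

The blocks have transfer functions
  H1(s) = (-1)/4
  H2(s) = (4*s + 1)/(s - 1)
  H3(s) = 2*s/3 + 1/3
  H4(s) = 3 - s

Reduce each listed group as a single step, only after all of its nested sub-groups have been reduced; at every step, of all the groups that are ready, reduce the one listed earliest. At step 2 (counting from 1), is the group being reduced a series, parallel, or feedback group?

Step 1 - sum the parallel branches H3, H4
Step 2 - cascade H2, (H3+H4)
Step 3 - reduce the feedback loop with forward H1 and return (H2*(H3+H4))
Step 2: series.

Answer: series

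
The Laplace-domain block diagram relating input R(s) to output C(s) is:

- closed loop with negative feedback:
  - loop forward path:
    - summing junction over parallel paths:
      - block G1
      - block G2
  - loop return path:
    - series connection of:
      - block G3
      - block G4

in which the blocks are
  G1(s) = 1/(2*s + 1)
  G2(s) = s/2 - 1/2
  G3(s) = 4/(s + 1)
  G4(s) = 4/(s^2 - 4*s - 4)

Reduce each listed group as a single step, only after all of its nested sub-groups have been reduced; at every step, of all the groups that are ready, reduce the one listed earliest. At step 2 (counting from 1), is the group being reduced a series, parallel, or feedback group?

The answer is series.

Reasoning:
Step 1 - reduce the parallel group G1, G2
Step 2 - cascade G3, G4
Step 3 - reduce the feedback loop with forward (G1+G2) and return (G3*G4)
At step 2 the group reduced is series.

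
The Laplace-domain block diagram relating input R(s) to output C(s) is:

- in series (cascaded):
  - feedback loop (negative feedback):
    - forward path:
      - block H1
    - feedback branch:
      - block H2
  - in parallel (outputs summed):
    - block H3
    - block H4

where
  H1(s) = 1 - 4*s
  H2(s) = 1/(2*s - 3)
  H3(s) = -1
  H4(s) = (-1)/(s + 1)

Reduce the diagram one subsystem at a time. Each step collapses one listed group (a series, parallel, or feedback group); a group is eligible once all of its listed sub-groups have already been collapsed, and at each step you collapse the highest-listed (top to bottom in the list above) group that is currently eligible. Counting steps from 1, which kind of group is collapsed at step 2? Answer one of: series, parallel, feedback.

Step 1: feedback reduction of H1, H2
Step 2: reduce the parallel group H3, H4
Step 3: series reduction of [H1/(1+H1*H2)], (H3+H4)
Step 2 collapses a parallel group.

Hence the answer: parallel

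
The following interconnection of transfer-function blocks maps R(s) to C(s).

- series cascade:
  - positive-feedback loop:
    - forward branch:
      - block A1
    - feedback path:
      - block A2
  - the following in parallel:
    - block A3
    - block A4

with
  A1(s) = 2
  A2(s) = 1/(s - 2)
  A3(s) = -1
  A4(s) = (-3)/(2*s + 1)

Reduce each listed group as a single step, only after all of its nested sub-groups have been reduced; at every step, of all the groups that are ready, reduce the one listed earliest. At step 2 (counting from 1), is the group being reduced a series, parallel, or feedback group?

The answer is parallel.

Reasoning:
Step 1. reduce the feedback loop with forward A1 and return A2
Step 2. add A3, A4 (parallel)
Step 3. series reduction of [A1/(1-A1*A2)], (A3+A4)
Step 2 collapses a parallel group.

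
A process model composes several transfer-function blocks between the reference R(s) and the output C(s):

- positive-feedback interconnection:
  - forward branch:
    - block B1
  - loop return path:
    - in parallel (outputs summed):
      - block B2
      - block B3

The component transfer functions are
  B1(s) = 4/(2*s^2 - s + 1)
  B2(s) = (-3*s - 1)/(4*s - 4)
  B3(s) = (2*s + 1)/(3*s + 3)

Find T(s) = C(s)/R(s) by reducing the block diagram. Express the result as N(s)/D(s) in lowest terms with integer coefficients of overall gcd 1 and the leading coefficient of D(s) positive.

Step 1. combine B2, B3 in parallel gives (-s^2 - 16*s - 7)/(12*s^2 - 12)
Step 2. reduce the feedback loop with forward B1 and return (B2+B3) - this is the overall T(s), already in the required normalized form

Answer: (12*s^2 - 12)/(6*s^4 - 3*s^3 - 2*s^2 + 19*s + 4)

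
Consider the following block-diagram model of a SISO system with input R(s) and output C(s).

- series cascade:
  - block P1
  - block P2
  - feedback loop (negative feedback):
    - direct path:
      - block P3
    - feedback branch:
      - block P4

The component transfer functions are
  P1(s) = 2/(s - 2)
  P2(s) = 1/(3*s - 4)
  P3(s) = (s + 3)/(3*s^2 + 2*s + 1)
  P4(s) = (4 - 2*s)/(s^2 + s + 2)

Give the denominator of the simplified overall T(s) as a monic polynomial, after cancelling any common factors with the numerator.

Answer: s^6 - 5*s^5/3 - 5*s^4/9 - 7*s^3/3 + 68*s^2/9 - 116*s/9 + 112/9

Working:
1. feedback reduction of P3, P4 gives (s^3 + 4*s^2 + 5*s + 6)/(3*s^4 + 5*s^3 + 7*s^2 + 3*s + 14)
2. reduce the series chain P1, P2, [P3/(1+P3*P4)] gives (2*s^3 + 8*s^2 + 10*s + 12)/(9*s^6 - 15*s^5 - 5*s^4 - 21*s^3 + 68*s^2 - 116*s + 112)
T(s) is the step-2 result (common factors already cancelled). Leading coefficient of the denominator: 9. Divide through by 9 for the monic polynomial.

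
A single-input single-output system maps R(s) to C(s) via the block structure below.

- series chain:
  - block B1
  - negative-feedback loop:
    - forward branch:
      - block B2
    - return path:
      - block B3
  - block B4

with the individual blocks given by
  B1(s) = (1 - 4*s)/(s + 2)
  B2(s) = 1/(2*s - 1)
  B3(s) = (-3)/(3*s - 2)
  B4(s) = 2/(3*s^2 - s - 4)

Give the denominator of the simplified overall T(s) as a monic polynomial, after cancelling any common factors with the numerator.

First reduce the diagram to T(s).

[1] collapse the loop (B2 forward, B3 return): (3*s - 2)/(6*s^2 - 7*s - 1)
[2] multiply B1, [B2/(1+B2*B3)], B4 (series): (-24*s^2 + 22*s - 4)/(18*s^5 + 9*s^4 - 74*s^3 - 11*s^2 + 62*s + 8)
T(s) is the step-2 result (common factors already cancelled). Leading coefficient of the denominator: 18. Divide through by 18 for the monic polynomial.

Answer: s^5 + s^4/2 - 37*s^3/9 - 11*s^2/18 + 31*s/9 + 4/9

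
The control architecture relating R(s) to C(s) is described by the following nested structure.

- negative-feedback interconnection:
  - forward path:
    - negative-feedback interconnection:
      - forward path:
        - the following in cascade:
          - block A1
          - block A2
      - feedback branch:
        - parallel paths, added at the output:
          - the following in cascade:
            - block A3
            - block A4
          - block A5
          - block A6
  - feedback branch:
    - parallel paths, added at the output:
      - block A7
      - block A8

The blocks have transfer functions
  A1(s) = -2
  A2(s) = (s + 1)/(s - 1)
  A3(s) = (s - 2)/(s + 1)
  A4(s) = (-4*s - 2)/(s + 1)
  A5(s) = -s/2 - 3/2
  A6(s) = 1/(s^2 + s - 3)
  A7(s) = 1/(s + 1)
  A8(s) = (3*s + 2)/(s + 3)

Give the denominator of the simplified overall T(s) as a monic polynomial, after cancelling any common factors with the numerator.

Step 1 - series reduction of A1, A2; result (-2*s - 2)/(s - 1)
Step 2 - series reduction of A3, A4; result (-4*s^2 + 6*s + 4)/(s^2 + 2*s + 1)
Step 3 - add (A3*A4), A5, A6 (parallel); result (-s^5 - 14*s^4 - 5*s^3 + 51*s^2 - 6*s - 13)/(2*s^4 + 6*s^3 - 10*s - 6)
Step 4 - close the feedback loop around (A1*A2), ((A3*A4)+A5+A6); result (-2*s^4 - 6*s^3 + 10*s + 6)/(s^5 + 15*s^4 + 6*s^3 - 55*s^2 + 5*s + 16)
Step 5 - sum the parallel branches A7, A8; result (3*s^2 + 6*s + 5)/(s^2 + 4*s + 3)
Step 6 - feedback reduction of [(A1*A2)/(1+(A1*A2)*((A3*A4)+A5+A6))], (A7+A8); result (-2*s^5 - 12*s^4 - 18*s^3 + 10*s^2 + 36*s + 18)/(s^6 + 12*s^5 + 27*s^4 - 59*s^3 - 138*s^2 + 87*s + 78)
That last expression is T(s), already simplified, and its denominator is already monic.

Final answer: s^6 + 12*s^5 + 27*s^4 - 59*s^3 - 138*s^2 + 87*s + 78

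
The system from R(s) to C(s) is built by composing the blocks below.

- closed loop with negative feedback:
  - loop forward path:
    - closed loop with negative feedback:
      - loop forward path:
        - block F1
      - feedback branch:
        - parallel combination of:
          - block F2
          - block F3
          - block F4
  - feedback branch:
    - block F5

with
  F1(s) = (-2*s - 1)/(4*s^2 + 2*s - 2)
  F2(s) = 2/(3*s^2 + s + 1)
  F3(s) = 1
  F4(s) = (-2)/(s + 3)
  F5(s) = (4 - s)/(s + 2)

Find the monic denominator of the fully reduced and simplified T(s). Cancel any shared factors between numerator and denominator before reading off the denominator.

Reducing step by step:

(1) reduce the parallel group F2, F3, F4 gives (3*s^3 + 4*s^2 + 4*s + 7)/(3*s^3 + 10*s^2 + 4*s + 3)
(2) close the feedback loop around F1, (F2+F3+F4) gives (-6*s^4 - 23*s^3 - 18*s^2 - 10*s - 3)/(12*s^5 + 40*s^4 + 19*s^3 - 12*s^2 - 20*s - 13)
(3) reduce the feedback loop with forward [F1/(1+F1*(F2+F3+F4))] and return F5 gives (-6*s^5 - 35*s^4 - 64*s^3 - 46*s^2 - 23*s - 6)/(12*s^6 + 70*s^5 + 98*s^4 - 48*s^3 - 106*s^2 - 90*s - 38)
No further cancellation is possible in the step-3 result, so that is T(s). Its denominator becomes monic after dividing by the leading coefficient 12.

Answer: s^6 + 35*s^5/6 + 49*s^4/6 - 4*s^3 - 53*s^2/6 - 15*s/2 - 19/6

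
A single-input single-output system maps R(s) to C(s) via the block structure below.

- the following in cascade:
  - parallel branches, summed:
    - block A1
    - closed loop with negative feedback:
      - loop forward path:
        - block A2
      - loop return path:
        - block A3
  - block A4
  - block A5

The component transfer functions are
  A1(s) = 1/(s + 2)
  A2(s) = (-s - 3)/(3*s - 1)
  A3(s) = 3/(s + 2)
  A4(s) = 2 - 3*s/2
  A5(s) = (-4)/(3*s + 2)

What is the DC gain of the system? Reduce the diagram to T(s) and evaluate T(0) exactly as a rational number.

First reduce the diagram to T(s).

1. collapse the loop (A2 forward, A3 return), giving (-s^2 - 5*s - 6)/(3*s^2 + 2*s - 11)
2. parallel reduction of A1, [A2/(1+A2*A3)], giving (-s^3 - 4*s^2 - 14*s - 23)/(3*s^3 + 8*s^2 - 7*s - 22)
3. reduce the series chain (A1+[A2/(1+A2*A3)]), A4, A5, giving (-6*s^4 - 16*s^3 - 52*s^2 - 26*s + 184)/(9*s^4 + 30*s^3 - 5*s^2 - 80*s - 44)
DC gain: substitute s = 0 into T(s) from step 3: T(0) = 184/(-44) = -46/11.

Answer: -46/11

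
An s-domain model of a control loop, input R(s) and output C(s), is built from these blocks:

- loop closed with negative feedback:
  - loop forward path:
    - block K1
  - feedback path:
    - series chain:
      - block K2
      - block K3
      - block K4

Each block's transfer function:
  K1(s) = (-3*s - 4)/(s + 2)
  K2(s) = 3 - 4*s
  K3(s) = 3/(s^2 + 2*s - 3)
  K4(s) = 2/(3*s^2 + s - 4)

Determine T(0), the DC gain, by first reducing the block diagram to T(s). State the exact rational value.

First reduce the diagram to T(s).

(1) reduce the series chain K2, K3, K4, giving (18 - 24*s)/(3*s^4 + 7*s^3 - 11*s^2 - 11*s + 12)
(2) reduce the feedback loop with forward K1 and return (K2*K3*K4), giving (-3*s^4 - 7*s^3 + 11*s^2 + 11*s - 12)/(s^4 + 3*s^3 - 3*s^2 + 17*s - 12)
DC gain: substitute s = 0 into T(s) from step 2: T(0) = -12/(-12) = 1.

Answer: 1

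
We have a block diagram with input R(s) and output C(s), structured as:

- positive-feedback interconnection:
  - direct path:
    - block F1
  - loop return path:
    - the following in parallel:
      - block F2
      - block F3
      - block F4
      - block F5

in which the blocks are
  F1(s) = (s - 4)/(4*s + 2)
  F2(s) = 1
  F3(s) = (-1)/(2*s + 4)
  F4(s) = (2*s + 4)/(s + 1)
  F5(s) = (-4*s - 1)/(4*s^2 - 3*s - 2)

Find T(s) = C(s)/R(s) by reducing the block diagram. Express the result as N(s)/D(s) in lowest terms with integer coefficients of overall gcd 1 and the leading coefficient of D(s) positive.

Step 1: sum the parallel branches F2, F3, F4, F5 -> (24*s^4 + 58*s^3 - 25*s^2 - 121*s - 42)/(8*s^4 + 18*s^3 - 6*s^2 - 24*s - 8)
Step 2: feedback reduction of F1, (F2+F3+F4+F5), giving the overall T(s)

Hence the answer: (8*s^5 - 14*s^4 - 78*s^3 + 88*s + 32)/(8*s^5 + 126*s^4 + 269*s^3 - 87*s^2 - 522*s - 184)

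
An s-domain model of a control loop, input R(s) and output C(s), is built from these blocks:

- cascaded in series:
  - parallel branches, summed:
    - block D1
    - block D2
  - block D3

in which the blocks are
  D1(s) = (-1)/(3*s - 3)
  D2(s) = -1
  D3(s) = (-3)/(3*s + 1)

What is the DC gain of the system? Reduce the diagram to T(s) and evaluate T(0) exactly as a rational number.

Answer: 2

Working:
1. parallel reduction of D1, D2; result (2 - 3*s)/(3*s - 3)
2. cascade (D1+D2), D3; result (3*s - 2)/(3*s^2 - 2*s - 1)
DC gain: substitute s = 0 into T(s) from step 2: T(0) = -2/(-1) = 2.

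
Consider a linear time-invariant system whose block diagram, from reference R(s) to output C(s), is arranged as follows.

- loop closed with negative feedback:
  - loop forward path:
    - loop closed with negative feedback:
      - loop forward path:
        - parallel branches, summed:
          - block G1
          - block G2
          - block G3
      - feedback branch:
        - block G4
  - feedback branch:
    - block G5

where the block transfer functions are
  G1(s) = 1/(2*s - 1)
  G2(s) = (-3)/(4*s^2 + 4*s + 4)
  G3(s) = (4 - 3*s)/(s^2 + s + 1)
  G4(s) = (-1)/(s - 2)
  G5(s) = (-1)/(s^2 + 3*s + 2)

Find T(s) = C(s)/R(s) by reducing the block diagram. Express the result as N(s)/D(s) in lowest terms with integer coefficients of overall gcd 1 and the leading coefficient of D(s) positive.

1. parallel reduction of G1, G2, G3: (-20*s^2 + 42*s - 9)/(8*s^3 + 4*s^2 + 4*s - 4)
2. apply the feedback formula to (G1+G2+G3), G4: (-20*s^3 + 82*s^2 - 93*s + 18)/(8*s^4 - 12*s^3 + 16*s^2 - 54*s + 17)
3. reduce the feedback loop with forward [(G1+G2+G3)/(1+(G1+G2+G3)*G4)] and return G5: this yields T(s), and no further normalization is needed

Answer: (-20*s^5 + 22*s^4 + 113*s^3 - 97*s^2 - 132*s + 36)/(8*s^6 + 12*s^5 - 4*s^4 - 10*s^3 - 195*s^2 + 36*s + 16)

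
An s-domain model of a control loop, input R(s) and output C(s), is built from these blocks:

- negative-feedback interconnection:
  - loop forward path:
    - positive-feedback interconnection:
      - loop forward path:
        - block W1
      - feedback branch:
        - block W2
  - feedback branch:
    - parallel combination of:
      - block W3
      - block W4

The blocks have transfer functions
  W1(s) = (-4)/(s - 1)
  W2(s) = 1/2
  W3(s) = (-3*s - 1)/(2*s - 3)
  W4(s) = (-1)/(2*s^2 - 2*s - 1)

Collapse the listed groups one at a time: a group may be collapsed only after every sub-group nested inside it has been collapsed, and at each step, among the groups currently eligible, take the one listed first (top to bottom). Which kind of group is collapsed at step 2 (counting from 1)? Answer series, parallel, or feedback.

The answer is parallel.

Reasoning:
(1) close the feedback loop around W1, W2
(2) sum the parallel branches W3, W4
(3) apply the feedback formula to [W1/(1-W1*W2)], (W3+W4)
So the answer for step 2 is parallel.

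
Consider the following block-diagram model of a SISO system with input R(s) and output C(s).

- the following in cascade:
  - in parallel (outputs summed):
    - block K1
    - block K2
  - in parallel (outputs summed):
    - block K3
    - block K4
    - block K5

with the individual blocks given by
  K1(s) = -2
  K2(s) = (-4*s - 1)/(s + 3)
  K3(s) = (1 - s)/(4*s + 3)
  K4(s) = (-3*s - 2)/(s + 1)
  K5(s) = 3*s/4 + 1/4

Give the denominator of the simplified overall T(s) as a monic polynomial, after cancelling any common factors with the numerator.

First reduce the diagram to T(s).

(1) reduce the parallel group K1, K2, giving (-6*s - 7)/(s + 3)
(2) combine K3, K4, K5 in parallel, giving (12*s^3 - 27*s^2 - 52*s - 17)/(16*s^2 + 28*s + 12)
(3) combine (K1+K2), (K3+K4+K5) in series, giving (-72*s^4 + 78*s^3 + 501*s^2 + 466*s + 119)/(16*s^3 + 76*s^2 + 96*s + 36)
No further cancellation is possible in the step-3 result, so that is T(s). Its denominator becomes monic after dividing by the leading coefficient 16.

Answer: s^3 + 19*s^2/4 + 6*s + 9/4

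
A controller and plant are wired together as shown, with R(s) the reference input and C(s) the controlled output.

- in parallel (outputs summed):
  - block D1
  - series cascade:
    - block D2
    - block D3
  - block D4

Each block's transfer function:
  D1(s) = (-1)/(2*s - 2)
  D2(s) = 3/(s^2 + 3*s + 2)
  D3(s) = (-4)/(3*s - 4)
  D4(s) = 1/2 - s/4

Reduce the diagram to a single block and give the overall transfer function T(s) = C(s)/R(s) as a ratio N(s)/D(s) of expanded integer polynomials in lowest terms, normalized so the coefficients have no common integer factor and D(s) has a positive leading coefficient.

The answer is (-3*s^5 + 4*s^4 + 9*s^3 - 30*s^2 - 48*s + 80)/(12*s^4 + 8*s^3 - 44*s^2 - 8*s + 32).

Reasoning:
(1) reduce the series chain D2, D3 -> (-12)/(3*s^3 + 5*s^2 - 6*s - 8)
(2) reduce the parallel group D1, (D2*D3), D4, which is the overall transfer function T(s) = C(s)/R(s) in lowest terms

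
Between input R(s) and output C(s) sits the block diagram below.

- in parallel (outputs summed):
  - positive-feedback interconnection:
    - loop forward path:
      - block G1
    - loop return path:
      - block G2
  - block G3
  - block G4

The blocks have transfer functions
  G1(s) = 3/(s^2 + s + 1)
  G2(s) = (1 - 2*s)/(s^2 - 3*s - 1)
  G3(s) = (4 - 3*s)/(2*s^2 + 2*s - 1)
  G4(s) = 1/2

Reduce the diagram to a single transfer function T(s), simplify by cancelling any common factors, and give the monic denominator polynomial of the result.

(1) apply the feedback formula to G1, G2 gives (3*s^2 - 9*s - 3)/(s^4 - 2*s^3 - 3*s^2 + 2*s - 4)
(2) sum the parallel branches [G1/(1-G1*G2)], G3, G4 gives (2*s^6 - 8*s^5 + 21*s^4 - 22*s^3 - 91*s^2 + 36*s - 22)/(4*s^6 - 4*s^5 - 22*s^4 - 2*s^2 - 20*s + 8)
T(s) is the step-2 result (common factors already cancelled). Leading coefficient of the denominator: 4. Divide through by 4 for the monic polynomial.

Answer: s^6 - s^5 - 11*s^4/2 - s^2/2 - 5*s + 2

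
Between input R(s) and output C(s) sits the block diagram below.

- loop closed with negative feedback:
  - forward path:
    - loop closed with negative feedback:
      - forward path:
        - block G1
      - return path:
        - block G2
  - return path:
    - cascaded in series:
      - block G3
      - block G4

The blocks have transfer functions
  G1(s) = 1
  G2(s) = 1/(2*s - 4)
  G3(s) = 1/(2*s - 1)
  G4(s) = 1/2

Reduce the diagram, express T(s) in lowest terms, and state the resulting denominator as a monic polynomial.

Reducing step by step:

[1] collapse the loop (G1 forward, G2 return) -> (2*s - 4)/(2*s - 3)
[2] multiply G3, G4 (series) -> 1/(4*s - 2)
[3] close the feedback loop around [G1/(1+G1*G2)], (G3*G4) -> (4*s^2 - 10*s + 4)/(4*s^2 - 7*s + 1)
That last expression is T(s), already simplified. Scaling its denominator by 1/4 (the reciprocal of the leading coefficient) yields the monic denominator.

Answer: s^2 - 7*s/4 + 1/4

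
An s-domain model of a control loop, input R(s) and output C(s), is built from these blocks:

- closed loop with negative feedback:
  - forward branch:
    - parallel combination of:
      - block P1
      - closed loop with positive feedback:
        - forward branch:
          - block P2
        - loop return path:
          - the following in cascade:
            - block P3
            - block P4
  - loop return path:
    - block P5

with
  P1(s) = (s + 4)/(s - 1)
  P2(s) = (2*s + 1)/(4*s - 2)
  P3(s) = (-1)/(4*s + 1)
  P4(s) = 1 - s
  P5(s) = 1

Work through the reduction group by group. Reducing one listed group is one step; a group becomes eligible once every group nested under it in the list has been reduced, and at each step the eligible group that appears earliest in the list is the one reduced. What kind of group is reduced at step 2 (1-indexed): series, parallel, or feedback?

Step 1. reduce the series chain P3, P4
Step 2. close the feedback loop around P2, (P3*P4)
Step 3. reduce the parallel group P1, [P2/(1-P2*(P3*P4))]
Step 4. close the feedback loop around (P1+[P2/(1-P2*(P3*P4))]), P5
So the answer for step 2 is feedback.

Answer: feedback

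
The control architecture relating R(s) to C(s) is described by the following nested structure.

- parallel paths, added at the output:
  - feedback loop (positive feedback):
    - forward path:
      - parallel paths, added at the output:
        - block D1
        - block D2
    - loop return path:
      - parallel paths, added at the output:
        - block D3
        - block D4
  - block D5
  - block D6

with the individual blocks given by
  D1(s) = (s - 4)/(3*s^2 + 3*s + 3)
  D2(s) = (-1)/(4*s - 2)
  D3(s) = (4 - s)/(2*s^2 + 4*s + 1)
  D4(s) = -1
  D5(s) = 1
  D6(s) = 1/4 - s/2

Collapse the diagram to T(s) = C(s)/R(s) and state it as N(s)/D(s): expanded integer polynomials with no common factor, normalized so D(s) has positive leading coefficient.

The answer is (-48*s^6 - 4*s^5 + 296*s^4 + 63*s^3 - 832*s^2 + 388*s - 85)/(96*s^5 + 248*s^4 + 44*s^3 - 320*s^2 + 280*s - 84).

Reasoning:
1. parallel reduction of D1, D2, giving (s^2 - 21*s + 5)/(12*s^3 + 6*s^2 + 6*s - 6)
2. sum the parallel branches D3, D4, giving (-2*s^2 - 5*s + 3)/(2*s^2 + 4*s + 1)
3. apply the feedback formula to (D1+D2), (D3+D4), giving (2*s^4 - 38*s^3 - 73*s^2 - s + 5)/(24*s^5 + 62*s^4 + 11*s^3 - 80*s^2 + 70*s - 21)
4. reduce the parallel group [(D1+D2)/(1-(D1+D2)*(D3+D4))], D5, D6, giving the overall T(s)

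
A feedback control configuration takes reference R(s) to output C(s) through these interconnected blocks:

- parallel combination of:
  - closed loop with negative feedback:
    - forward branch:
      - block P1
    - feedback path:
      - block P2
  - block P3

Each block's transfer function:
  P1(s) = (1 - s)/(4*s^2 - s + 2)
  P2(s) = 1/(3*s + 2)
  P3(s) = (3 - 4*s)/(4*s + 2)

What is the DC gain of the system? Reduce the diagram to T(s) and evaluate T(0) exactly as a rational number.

Reducing step by step:

[1] close the feedback loop around P1, P2, giving (-3*s^2 + s + 2)/(12*s^3 + 5*s^2 + 3*s + 5)
[2] sum the parallel branches [P1/(1+P1*P2)], P3, giving (-48*s^4 + 4*s^3 + s^2 - s + 19)/(48*s^4 + 44*s^3 + 22*s^2 + 26*s + 10)
That last expression is T(s); at s = 0 only the constant terms survive, so T(0) = 19/10.

Answer: 19/10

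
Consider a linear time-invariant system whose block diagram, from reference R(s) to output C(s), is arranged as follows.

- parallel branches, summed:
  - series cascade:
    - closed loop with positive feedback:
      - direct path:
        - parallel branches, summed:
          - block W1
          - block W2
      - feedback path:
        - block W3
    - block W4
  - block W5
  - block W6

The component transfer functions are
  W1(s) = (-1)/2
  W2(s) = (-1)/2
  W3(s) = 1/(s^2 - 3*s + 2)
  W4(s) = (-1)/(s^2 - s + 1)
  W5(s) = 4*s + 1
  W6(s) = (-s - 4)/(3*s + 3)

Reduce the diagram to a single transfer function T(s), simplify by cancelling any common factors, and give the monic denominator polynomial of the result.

Step 1: reduce the parallel group W1, W2, giving -1
Step 2: collapse the loop ((W1+W2) forward, W3 return), giving (-s^2 + 3*s - 2)/(s^2 - 3*s + 3)
Step 3: multiply [(W1+W2)/(1-(W1+W2)*W3)], W4 (series), giving (s^2 - 3*s + 2)/(s^4 - 4*s^3 + 7*s^2 - 6*s + 3)
Step 4: reduce the parallel group ([(W1+W2)/(1-(W1+W2)*W3)]*W4), W5, W6, giving (12*s^6 - 34*s^5 + 27*s^4 + 33*s^3 - 61*s^2 + 45*s + 3)/(3*s^5 - 9*s^4 + 9*s^3 + 3*s^2 - 9*s + 9)
T(s) is the step-4 result (common factors already cancelled). Leading coefficient of the denominator: 3. Divide through by 3 for the monic polynomial.

Answer: s^5 - 3*s^4 + 3*s^3 + s^2 - 3*s + 3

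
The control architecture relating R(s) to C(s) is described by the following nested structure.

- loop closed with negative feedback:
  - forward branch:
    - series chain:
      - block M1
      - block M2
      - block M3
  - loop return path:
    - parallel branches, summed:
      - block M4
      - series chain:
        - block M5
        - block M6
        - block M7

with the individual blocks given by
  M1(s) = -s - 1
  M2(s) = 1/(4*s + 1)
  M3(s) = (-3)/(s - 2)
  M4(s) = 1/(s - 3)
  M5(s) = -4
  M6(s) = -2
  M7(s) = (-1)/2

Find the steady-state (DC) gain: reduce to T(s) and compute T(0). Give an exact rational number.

The answer is -1/5.

Reasoning:
Step 1. combine M1, M2, M3 in series gives (3*s + 3)/(4*s^2 - 7*s - 2)
Step 2. series reduction of M5, M6, M7 gives -4
Step 3. sum the parallel branches M4, (M5*M6*M7) gives (13 - 4*s)/(s - 3)
Step 4. apply the feedback formula to (M1*M2*M3), (M4+(M5*M6*M7)) gives (3*s^2 - 6*s - 9)/(4*s^3 - 31*s^2 + 46*s + 45)
The step-4 result is T(s). Setting s = 0: T(0) = -9/45 = -1/5.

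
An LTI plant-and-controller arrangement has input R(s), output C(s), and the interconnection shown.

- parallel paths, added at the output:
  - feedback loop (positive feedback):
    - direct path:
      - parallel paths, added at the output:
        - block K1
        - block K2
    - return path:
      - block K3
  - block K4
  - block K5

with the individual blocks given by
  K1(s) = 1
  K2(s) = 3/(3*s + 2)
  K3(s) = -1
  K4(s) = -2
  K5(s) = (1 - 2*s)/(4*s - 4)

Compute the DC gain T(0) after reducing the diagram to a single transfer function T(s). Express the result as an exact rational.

The answer is -43/28.

Reasoning:
Step 1: combine K1, K2 in parallel; result (3*s + 5)/(3*s + 2)
Step 2: close the feedback loop around (K1+K2), K3; result (3*s + 5)/(6*s + 7)
Step 3: parallel reduction of [(K1+K2)/(1-(K1+K2)*K3)], K4, K5; result (-48*s^2 - 8*s + 43)/(24*s^2 + 4*s - 28)
DC gain: substitute s = 0 into T(s) from step 3: T(0) = 43/(-28) = -43/28.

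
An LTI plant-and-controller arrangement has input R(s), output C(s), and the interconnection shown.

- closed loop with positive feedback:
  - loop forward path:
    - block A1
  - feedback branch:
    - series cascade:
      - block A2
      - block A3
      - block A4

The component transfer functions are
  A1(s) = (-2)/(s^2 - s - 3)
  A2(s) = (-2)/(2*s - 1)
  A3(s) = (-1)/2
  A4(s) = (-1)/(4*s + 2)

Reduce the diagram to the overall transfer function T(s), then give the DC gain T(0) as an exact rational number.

(1) reduce the series chain A2, A3, A4 = (-1)/(8*s^2 - 2)
(2) apply the feedback formula to A1, (A2*A3*A4) = (2 - 8*s^2)/(4*s^4 - 4*s^3 - 13*s^2 + s + 2)
The step-2 result is T(s). Setting s = 0: T(0) = 2/2 = 1.

Final answer: 1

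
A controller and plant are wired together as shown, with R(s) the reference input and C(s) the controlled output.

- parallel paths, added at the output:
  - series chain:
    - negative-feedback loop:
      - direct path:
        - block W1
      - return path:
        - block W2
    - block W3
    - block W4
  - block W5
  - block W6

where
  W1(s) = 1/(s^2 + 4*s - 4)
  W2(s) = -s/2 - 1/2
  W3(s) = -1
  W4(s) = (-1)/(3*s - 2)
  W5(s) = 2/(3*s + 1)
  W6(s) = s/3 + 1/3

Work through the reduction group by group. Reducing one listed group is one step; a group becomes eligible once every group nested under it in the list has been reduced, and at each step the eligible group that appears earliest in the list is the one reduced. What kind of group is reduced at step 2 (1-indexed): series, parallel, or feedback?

[1] close the feedback loop around W1, W2
[2] reduce the series chain [W1/(1+W1*W2)], W3, W4
[3] parallel reduction of ([W1/(1+W1*W2)]*W3*W4), W5, W6
Step 2: series.

Final answer: series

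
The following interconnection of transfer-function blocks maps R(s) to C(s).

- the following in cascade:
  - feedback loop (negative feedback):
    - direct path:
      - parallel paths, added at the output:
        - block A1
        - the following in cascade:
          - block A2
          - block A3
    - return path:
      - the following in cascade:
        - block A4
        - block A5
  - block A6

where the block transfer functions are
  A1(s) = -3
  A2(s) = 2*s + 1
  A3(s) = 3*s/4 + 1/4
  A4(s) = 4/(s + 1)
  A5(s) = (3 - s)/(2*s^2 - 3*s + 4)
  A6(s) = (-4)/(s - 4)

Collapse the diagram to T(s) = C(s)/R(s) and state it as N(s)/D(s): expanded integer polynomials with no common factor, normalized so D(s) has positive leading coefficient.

Step 1: multiply A2, A3 (series) = 3*s^2/2 + 5*s/4 + 1/4
Step 2: combine A1, (A2*A3) in parallel = 3*s^2/2 + 5*s/4 - 11/4
Step 3: cascade A4, A5 = (12 - 4*s)/(2*s^3 - s^2 + s + 4)
Step 4: collapse the loop ((A1+(A2*A3)) forward, (A4*A5) return) = (-12*s^5 - 4*s^4 + 21*s^3 - 40*s^2 - 9*s + 44)/(16*s^3 - 48*s^2 - 108*s + 116)
Step 5: reduce the series chain [(A1+(A2*A3))/(1+(A1+(A2*A3))*(A4*A5))], A6 - this is the overall T(s), already in the required normalized form

Final answer: (12*s^5 + 4*s^4 - 21*s^3 + 40*s^2 + 9*s - 44)/(4*s^4 - 28*s^3 + 21*s^2 + 137*s - 116)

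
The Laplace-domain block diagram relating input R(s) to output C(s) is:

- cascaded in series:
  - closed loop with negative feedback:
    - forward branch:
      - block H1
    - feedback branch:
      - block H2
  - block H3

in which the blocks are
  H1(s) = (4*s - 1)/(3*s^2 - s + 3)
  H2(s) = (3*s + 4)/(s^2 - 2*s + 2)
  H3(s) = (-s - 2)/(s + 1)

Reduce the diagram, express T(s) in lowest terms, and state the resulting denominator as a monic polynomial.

Answer: s^5 - 4*s^4/3 + 16*s^3/3 + 28*s^2/3 + 7*s/3 + 2/3

Working:
Step 1: collapse the loop (H1 forward, H2 return) -> (4*s^3 - 9*s^2 + 10*s - 2)/(3*s^4 - 7*s^3 + 23*s^2 + 5*s + 2)
Step 2: reduce the series chain [H1/(1+H1*H2)], H3 -> (-4*s^4 + s^3 + 8*s^2 - 18*s + 4)/(3*s^5 - 4*s^4 + 16*s^3 + 28*s^2 + 7*s + 2)
The result of step 2 is T(s) in lowest terms. Its denominator has leading coefficient 3; dividing the denominator through by 3 makes it monic.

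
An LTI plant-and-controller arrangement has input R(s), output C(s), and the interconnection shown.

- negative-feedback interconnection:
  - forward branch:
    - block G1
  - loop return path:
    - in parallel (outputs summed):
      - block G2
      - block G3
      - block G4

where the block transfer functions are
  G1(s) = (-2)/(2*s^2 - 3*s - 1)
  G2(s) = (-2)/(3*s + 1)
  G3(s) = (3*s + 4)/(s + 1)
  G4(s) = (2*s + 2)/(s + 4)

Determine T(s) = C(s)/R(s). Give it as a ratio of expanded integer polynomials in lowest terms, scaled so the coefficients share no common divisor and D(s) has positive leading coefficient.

The answer is (-6*s^3 - 32*s^2 - 34*s - 8)/(6*s^5 + 23*s^4 - 47*s^3 - 185*s^2 - 157*s - 24).

Reasoning:
Step 1 - combine G2, G3, G4 in parallel: (15*s^3 + 63*s^2 + 64*s + 10)/(3*s^3 + 16*s^2 + 17*s + 4)
Step 2 - feedback reduction of G1, (G2+G3+G4), giving the overall T(s)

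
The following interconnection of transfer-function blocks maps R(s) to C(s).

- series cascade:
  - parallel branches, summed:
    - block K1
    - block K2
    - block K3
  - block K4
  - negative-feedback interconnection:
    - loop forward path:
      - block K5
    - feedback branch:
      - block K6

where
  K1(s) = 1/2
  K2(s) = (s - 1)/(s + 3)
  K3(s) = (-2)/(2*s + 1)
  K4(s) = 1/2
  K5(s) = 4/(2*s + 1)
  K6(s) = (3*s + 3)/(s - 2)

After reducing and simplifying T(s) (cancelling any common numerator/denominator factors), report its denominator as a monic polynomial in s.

Reducing step by step:

(1) reduce the parallel group K1, K2, K3 -> (6*s^2 + s - 11)/(4*s^2 + 14*s + 6)
(2) close the feedback loop around K5, K6 -> (4*s - 8)/(2*s^2 + 9*s + 10)
(3) combine (K1+K2+K3), K4, [K5/(1+K5*K6)] in series -> (6*s^3 - 11*s^2 - 13*s + 22)/(4*s^4 + 32*s^3 + 89*s^2 + 97*s + 30)
The result of step 3 is T(s) in lowest terms. Its denominator has leading coefficient 4; dividing the denominator through by 4 makes it monic.

Answer: s^4 + 8*s^3 + 89*s^2/4 + 97*s/4 + 15/2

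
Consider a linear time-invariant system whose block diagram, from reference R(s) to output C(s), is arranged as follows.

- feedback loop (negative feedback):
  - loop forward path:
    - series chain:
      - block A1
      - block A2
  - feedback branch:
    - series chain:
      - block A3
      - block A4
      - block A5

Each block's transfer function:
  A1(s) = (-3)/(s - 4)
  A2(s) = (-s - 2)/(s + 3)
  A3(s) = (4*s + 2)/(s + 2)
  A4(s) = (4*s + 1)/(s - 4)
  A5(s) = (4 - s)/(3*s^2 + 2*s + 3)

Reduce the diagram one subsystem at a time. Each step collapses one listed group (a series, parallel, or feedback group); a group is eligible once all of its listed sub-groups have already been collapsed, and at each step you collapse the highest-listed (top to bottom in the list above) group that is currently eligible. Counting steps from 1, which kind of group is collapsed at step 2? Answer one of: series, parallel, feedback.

Answer: series

Working:
(1) combine A1, A2 in series
(2) multiply A3, A4, A5 (series)
(3) close the feedback loop around (A1*A2), (A3*A4*A5)
So the answer for step 2 is series.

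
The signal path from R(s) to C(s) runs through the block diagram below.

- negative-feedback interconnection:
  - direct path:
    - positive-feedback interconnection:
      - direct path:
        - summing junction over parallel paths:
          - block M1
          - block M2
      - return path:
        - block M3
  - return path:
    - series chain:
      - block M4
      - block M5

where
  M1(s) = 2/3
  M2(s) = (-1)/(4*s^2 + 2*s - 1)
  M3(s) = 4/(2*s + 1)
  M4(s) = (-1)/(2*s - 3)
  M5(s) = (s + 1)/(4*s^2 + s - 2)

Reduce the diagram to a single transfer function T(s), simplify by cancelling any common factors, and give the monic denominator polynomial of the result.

Step 1. sum the parallel branches M1, M2, giving (8*s^2 + 4*s - 5)/(12*s^2 + 6*s - 3)
Step 2. close the feedback loop around (M1+M2), M3, giving (16*s^3 + 16*s^2 - 6*s - 5)/(24*s^3 - 8*s^2 - 16*s + 17)
Step 3. combine M4, M5 in series, giving (-s - 1)/(8*s^3 - 10*s^2 - 7*s + 6)
Step 4. close the feedback loop around [(M1+M2)/(1-(M1+M2)*M3)], (M4*M5), giving (128*s^6 - 32*s^5 - 320*s^4 + 4*s^3 + 188*s^2 - s - 30)/(192*s^6 - 304*s^5 - 232*s^4 + 464*s^3 - 116*s^2 - 204*s + 107)
Step 4 gives the fully reduced T(s), with no common factor left to cancel. The denominator's leading coefficient is 192, so divide each of its coefficients by 192 to get the monic form.

Hence the answer: s^6 - 19*s^5/12 - 29*s^4/24 + 29*s^3/12 - 29*s^2/48 - 17*s/16 + 107/192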